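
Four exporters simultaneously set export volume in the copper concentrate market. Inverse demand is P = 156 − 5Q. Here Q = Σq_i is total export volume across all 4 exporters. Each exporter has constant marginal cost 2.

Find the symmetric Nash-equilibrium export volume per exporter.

A representative exporter's profit is π_i = q_i(156 − 5Q) − 2q_i, with Q = q_i + Σ_{j≠i} q_j.
First-order condition: 154 − 10q_i − 5Σ_{j≠i} q_j = 0.
In a symmetric equilibrium every exporter chooses the same q, so Σ_{j≠i} q_j = 3q. The condition becomes 154 − 25q = 0, giving q = 154/25 = 6.16.

6.16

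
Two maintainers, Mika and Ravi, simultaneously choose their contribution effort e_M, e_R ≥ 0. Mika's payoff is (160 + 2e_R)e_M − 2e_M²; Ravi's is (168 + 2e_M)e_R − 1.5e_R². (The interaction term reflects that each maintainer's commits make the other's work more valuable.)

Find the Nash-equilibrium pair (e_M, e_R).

Expanding Mika's payoff: 160e_M + 2e_Re_M − 2e_M².
∂π/∂e_M = 160 + 2e_R − 4e_M = 0, so e_M = 40 + 0.5e_R.
Likewise for Ravi: e_R = 56 + (2/3)e_M.
Substituting the second reaction function into the first: e_M = 40 + 0.5(56 + (2/3)e_M), which gives (2/3)e_M = 68 ⇒ e_M = 102.
Then e_R = 56 + (2/3)·102 = 124.

102, 124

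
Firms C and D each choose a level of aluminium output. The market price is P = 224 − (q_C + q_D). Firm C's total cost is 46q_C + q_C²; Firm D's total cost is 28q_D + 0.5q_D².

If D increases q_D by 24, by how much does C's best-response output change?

-6

Firm C's profit: π = q_C(224 − (q_C + q_D)) − 46q_C − q_C².
∂π/∂q_C = 178 − 4q_C − q_D = 0, so q_C = 44.5 − 0.25q_D.
The reaction-function slope is −0.25, so a 24-unit rise in q_D moves q_C by −0.25 × 24 = −6. C's best response falls — the actions are strategic substitutes.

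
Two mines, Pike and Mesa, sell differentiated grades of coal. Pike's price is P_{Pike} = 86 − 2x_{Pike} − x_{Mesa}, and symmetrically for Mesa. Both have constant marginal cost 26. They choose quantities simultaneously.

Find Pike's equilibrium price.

50

Mine Pike's profit: π = x_{Pike}(86 − 2x_{Pike} − x_{Mesa}) − 26x_{Pike}.
∂π/∂x_{Pike} = 60 − 4x_{Pike} − x_{Mesa} = 0 ⇒ x_{Pike} = 15 − 0.25x_{Mesa}.
By symmetry x_{Mesa} = x_{Pike}; substituting into the reaction function, 1.25x_{Pike} = 15 and x_{Pike} = 12.
P_{Pike} = 86 − 2·12 − 12 = 50.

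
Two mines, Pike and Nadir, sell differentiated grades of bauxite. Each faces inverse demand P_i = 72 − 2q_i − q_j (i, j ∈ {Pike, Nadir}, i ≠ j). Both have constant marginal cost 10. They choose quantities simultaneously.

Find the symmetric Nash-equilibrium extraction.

Mine Pike's profit: π = q_{Pike}(72 − 2q_{Pike} − q_{Nadir}) − 10q_{Pike}.
∂π/∂q_{Pike} = 62 − 4q_{Pike} − q_{Nadir} = 0 ⇒ q_{Pike} = 15.5 − 0.25q_{Nadir}.
The game is symmetric, so in equilibrium q_{Nadir} = q_{Pike}: the reaction function gives 1.25q_{Pike} = 15.5, hence q_{Pike} = 12.4.

12.4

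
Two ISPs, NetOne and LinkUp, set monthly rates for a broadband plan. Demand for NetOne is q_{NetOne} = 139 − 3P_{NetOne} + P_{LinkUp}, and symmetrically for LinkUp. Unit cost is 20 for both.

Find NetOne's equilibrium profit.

NetOne's profit: π = (P_{NetOne} − 20)(139 − 3P_{NetOne} + P_{LinkUp}).
∂π/∂P_{NetOne} = 199 − 6P_{NetOne} + P_{LinkUp} = 0 ⇒ P_{NetOne} = 199/6 + (1/6)P_{LinkUp}.
The game is symmetric, so in equilibrium P_{LinkUp} = P_{NetOne}: the reaction function gives (5/6)P_{NetOne} = 199/6, hence P_{NetOne} = 39.8.
q_{NetOne} = 139 − 3·39.8 + 39.8 = 59.4.
Profit = (39.8 − 20)·59.4 = 1176.12.

1176.12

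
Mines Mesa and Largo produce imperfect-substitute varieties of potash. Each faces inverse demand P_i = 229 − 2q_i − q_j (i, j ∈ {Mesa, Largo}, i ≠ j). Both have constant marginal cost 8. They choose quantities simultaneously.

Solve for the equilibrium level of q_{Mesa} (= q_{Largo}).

44.2

Mine Mesa's profit: π = q_{Mesa}(229 − 2q_{Mesa} − q_{Largo}) − 8q_{Mesa}.
∂π/∂q_{Mesa} = 221 − 4q_{Mesa} − q_{Largo} = 0 ⇒ q_{Mesa} = 55.25 − 0.25q_{Largo}.
Setting q_{Mesa} = q_{Largo} in the reaction function: q_{Mesa} = 55.25 − 0.25q_{Mesa}, so q_{Mesa} = 55.25 / 1.25 = 44.2.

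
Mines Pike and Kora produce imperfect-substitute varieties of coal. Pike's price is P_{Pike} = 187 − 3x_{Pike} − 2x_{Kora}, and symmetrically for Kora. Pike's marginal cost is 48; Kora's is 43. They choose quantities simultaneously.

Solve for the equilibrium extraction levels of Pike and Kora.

Mine Pike's profit: π = x_{Pike}(187 − 3x_{Pike} − 2x_{Kora}) − 48x_{Pike}.
∂π/∂x_{Pike} = 139 − 6x_{Pike} − 2x_{Kora} = 0 ⇒ x_{Pike} = 139/6 − (1/3)x_{Kora}.
Similarly x_{Kora} = 24 − (1/3)x_{Pike}.
Solving the two reaction functions simultaneously: (1 − (−1/3)(−1/3))x_{Pike} = 139/6 − (1/3)·24, so (8/9)x_{Pike} = 91/6 and x_{Pike} = 17.0625.
Then x_{Kora} = 24 − (1/3)·17.0625 = 18.3125.

17.0625, 18.3125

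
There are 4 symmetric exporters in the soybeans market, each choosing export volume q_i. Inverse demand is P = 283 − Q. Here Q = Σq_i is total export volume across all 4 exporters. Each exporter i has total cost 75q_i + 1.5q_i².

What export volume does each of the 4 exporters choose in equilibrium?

A representative exporter's profit is π_i = q_i(283 − Q) − 75q_i − 1.5q_i², with Q = q_i + Σ_{j≠i} q_j.
First-order condition: 208 − 5q_i − Σ_{j≠i} q_j = 0.
In a symmetric equilibrium every exporter chooses the same q, so Σ_{j≠i} q_j = 3q. The condition becomes 208 − 8q = 0, giving q = 208/8 = 26.

26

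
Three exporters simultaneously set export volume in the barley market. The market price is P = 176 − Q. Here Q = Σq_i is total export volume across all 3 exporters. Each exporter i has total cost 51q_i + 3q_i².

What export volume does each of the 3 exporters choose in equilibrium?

12.5

A representative exporter's profit is π_i = q_i(176 − Q) − 51q_i − 3q_i², with Q = q_i + Σ_{j≠i} q_j.
First-order condition: 125 − 8q_i − Σ_{j≠i} q_j = 0.
With identical exporters, set every q_j = q: then 125 − 8q − 2q = 0, i.e. q = 125/10 = 12.5.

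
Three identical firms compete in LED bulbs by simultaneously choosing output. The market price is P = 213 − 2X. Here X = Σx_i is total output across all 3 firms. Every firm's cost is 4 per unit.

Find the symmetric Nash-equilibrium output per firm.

26.125

A representative firm's profit is π_i = x_i(213 − 2X) − 4x_i, with X = x_i + Σ_{j≠i} x_j.
First-order condition: 209 − 4x_i − 2Σ_{j≠i} x_j = 0.
With identical firms, set every x_j = x: then 209 − 4x − 4x = 0, i.e. x = 209/8 = 26.125.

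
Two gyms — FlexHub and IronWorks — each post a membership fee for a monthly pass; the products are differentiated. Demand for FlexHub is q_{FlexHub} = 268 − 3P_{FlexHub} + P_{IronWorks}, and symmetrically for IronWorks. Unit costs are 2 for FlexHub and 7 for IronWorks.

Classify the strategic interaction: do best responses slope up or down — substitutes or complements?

FlexHub's profit: π = (P_{FlexHub} − 2)(268 − 3P_{FlexHub} + P_{IronWorks}).
∂π/∂P_{FlexHub} = 274 − 6P_{FlexHub} + P_{IronWorks} = 0 ⇒ P_{FlexHub} = 137/3 + (1/6)P_{IronWorks}.
The best-response slope dP_{FlexHub}/dP_{IronWorks} = 1/6 > 0: the reaction function is upward-sloping, so the choices are strategic complements.

strategic complements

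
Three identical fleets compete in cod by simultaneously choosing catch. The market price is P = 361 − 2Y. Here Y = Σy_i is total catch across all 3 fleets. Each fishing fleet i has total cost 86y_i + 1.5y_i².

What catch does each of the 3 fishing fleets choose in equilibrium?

A representative fishing fleet's profit is π_i = y_i(361 − 2Y) − 86y_i − 1.5y_i², with Y = y_i + Σ_{j≠i} y_j.
First-order condition: 275 − 7y_i − 2Σ_{j≠i} y_j = 0.
Imposing symmetry (y_j = y for all j) turns Σ_{j≠i} y_j into 2y, so 275 = 11y and y = 25.

25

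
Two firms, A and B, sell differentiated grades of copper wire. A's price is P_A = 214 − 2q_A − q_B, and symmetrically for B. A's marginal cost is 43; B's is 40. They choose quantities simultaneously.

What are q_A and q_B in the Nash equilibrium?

Firm A's profit: π = q_A(214 − 2q_A − q_B) − 43q_A.
∂π/∂q_A = 171 − 4q_A − q_B = 0 ⇒ q_A = 42.75 − 0.25q_B.
Similarly q_B = 43.5 − 0.25q_A.
Substituting the second reaction function into the first: q_A = 42.75 − 0.25(43.5 − 0.25q_A), which gives 0.9375q_A = 31.875 ⇒ q_A = 34.
Then q_B = 43.5 − 0.25·34 = 35.

34, 35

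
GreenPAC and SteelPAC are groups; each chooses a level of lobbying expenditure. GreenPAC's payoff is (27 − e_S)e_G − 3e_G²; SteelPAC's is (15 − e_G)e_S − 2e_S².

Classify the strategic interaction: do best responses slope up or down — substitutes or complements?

strategic substitutes

Expanding GreenPAC's payoff: 27e_G − e_Se_G − 3e_G².
∂π/∂e_G = 27 − e_S − 6e_G = 0, so e_G = 4.5 − (1/6)e_S.
The best-response slope de_G/de_S = −1/6 < 0: the reaction function is downward-sloping, so the choices are strategic substitutes.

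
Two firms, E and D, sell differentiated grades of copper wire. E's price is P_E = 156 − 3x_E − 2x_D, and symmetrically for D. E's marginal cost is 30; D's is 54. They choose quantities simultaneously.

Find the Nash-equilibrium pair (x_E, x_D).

17.25, 11.25

Firm E's profit: π = x_E(156 − 3x_E − 2x_D) − 30x_E.
∂π/∂x_E = 126 − 6x_E − 2x_D = 0 ⇒ x_E = 21 − (1/3)x_D.
Similarly x_D = 17 − (1/3)x_E.
Solving the two reaction functions simultaneously: (1 − (−1/3)(−1/3))x_E = 21 − (1/3)·17, so (8/9)x_E = 46/3 and x_E = 17.25.
Then x_D = 17 − (1/3)·17.25 = 11.25.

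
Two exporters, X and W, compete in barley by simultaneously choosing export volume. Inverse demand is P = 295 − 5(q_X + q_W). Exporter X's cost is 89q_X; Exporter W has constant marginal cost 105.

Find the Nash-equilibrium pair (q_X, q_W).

14.8, 11.6

Exporter X's profit: π = q_X(295 − 5(q_X + q_W)) − 89q_X.
∂π/∂q_X = 206 − 10q_X − 5q_W = 0, so q_X = 20.6 − 0.5q_W.
By the same steps for W: q_W = 19 − 0.5q_X.
Plugging q_W into X's best response: q_X = 20.6 − 0.5(19 − 0.5q_X) ⇒ 0.75q_X = 11.1, so q_X = 14.8.
Then q_W = 19 − 0.5·14.8 = 11.6.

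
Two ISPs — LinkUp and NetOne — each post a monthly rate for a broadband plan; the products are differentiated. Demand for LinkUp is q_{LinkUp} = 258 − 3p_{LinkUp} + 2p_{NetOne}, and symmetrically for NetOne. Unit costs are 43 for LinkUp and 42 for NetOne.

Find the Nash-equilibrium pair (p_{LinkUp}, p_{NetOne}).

96.5625, 96.1875

LinkUp's profit: π = (p_{LinkUp} − 43)(258 − 3p_{LinkUp} + 2p_{NetOne}).
∂π/∂p_{LinkUp} = 387 − 6p_{LinkUp} + 2p_{NetOne} = 0 ⇒ p_{LinkUp} = 64.5 + (1/3)p_{NetOne}.
Similarly p_{NetOne} = 64 + (1/3)p_{LinkUp}.
Solving the two reaction functions simultaneously: (1 − (1/3)(1/3))p_{LinkUp} = 64.5 + (1/3)·64, so (8/9)p_{LinkUp} = 515/6 and p_{LinkUp} = 96.5625.
Then p_{NetOne} = 64 + (1/3)·96.5625 = 96.1875.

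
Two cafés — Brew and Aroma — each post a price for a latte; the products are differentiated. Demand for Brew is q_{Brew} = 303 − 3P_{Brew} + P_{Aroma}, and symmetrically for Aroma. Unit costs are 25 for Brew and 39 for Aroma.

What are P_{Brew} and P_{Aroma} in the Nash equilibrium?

Brew's profit: π = (P_{Brew} − 25)(303 − 3P_{Brew} + P_{Aroma}).
∂π/∂P_{Brew} = 378 − 6P_{Brew} + P_{Aroma} = 0 ⇒ P_{Brew} = 63 + (1/6)P_{Aroma}.
Similarly P_{Aroma} = 70 + (1/6)P_{Brew}.
Solving the two reaction functions simultaneously: (1 − (1/6)(1/6))P_{Brew} = 63 + (1/6)·70, so (35/36)P_{Brew} = 224/3 and P_{Brew} = 76.8.
Then P_{Aroma} = 70 + (1/6)·76.8 = 82.8.

76.8, 82.8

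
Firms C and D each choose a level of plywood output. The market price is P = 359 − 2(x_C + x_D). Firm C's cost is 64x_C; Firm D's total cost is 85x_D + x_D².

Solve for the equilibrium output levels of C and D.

Firm C's profit: π = x_C(359 − 2(x_C + x_D)) − 64x_C.
∂π/∂x_C = 295 − 4x_C − 2x_D = 0, so x_C = 73.75 − 0.5x_D.
For D: ∂π/∂x_D = 274 − 6x_D − 2x_C = 0 ⇒ x_D = 137/3 − (1/3)x_C.
Substituting the second reaction function into the first: x_C = 73.75 − 0.5(137/3 − (1/3)x_C), which gives (5/6)x_C = 611/12 ⇒ x_C = 61.1.
Then x_D = 137/3 − (1/3)·61.1 = 25.3.

61.1, 25.3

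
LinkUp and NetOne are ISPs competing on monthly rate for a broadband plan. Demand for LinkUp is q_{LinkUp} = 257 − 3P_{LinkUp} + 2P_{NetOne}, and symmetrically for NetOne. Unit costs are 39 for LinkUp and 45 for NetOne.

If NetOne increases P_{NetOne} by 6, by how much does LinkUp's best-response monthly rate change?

2

LinkUp's profit: π = (P_{LinkUp} − 39)(257 − 3P_{LinkUp} + 2P_{NetOne}).
∂π/∂P_{LinkUp} = 374 − 6P_{LinkUp} + 2P_{NetOne} = 0 ⇒ P_{LinkUp} = 187/3 + (1/3)P_{NetOne}.
The reaction-function slope is 1/3, so a 6-unit rise in P_{NetOne} moves P_{LinkUp} by 1/3 × 6 = 2. LinkUp's best response rises — the actions are strategic complements.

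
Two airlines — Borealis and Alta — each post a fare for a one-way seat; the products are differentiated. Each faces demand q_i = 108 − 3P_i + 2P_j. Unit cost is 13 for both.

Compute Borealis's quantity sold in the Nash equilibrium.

71.25

Borealis's profit: π = (P_{Borealis} − 13)(108 − 3P_{Borealis} + 2P_{Alta}).
∂π/∂P_{Borealis} = 147 − 6P_{Borealis} + 2P_{Alta} = 0 ⇒ P_{Borealis} = 24.5 + (1/3)P_{Alta}.
By symmetry P_{Alta} = P_{Borealis}; substituting into the reaction function, (2/3)P_{Borealis} = 24.5 and P_{Borealis} = 36.75.
q_{Borealis} = 108 − 3·36.75 + 2·36.75 = 71.25.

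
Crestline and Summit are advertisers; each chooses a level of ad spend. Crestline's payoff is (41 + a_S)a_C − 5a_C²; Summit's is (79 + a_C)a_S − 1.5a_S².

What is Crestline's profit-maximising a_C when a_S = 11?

5.2

Expanding Crestline's payoff: 41a_C + a_Sa_C − 5a_C².
∂π/∂a_C = 41 + a_S − 10a_C = 0, so a_C = 4.1 + 0.1a_S.
At a_S = 11: a_C = 4.1 + 0.1·11 = 5.2.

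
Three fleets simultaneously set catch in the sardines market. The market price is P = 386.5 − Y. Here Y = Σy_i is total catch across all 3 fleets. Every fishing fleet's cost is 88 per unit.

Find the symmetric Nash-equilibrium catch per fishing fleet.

A representative fishing fleet's profit is π_i = y_i(386.5 − Y) − 88y_i, with Y = y_i + Σ_{j≠i} y_j.
First-order condition: 298.5 − 2y_i − Σ_{j≠i} y_j = 0.
With identical fishing fleets, set every y_j = y: then 298.5 − 2y − 2y = 0, i.e. y = 298.5/4 = 74.625.

74.625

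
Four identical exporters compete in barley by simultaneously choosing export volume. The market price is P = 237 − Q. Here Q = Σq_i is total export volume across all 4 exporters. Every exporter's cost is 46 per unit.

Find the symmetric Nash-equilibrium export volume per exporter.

A representative exporter's profit is π_i = q_i(237 − Q) − 46q_i, with Q = q_i + Σ_{j≠i} q_j.
First-order condition: 191 − 2q_i − Σ_{j≠i} q_j = 0.
With identical exporters, set every q_j = q: then 191 − 2q − 3q = 0, i.e. q = 191/5 = 38.2.

38.2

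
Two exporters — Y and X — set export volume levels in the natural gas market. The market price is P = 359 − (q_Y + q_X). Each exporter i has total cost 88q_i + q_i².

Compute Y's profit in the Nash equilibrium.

5875.28

Exporter Y's profit: π = q_Y(359 − (q_Y + q_X)) − 88q_Y − q_Y².
∂π/∂q_Y = 271 − 4q_Y − q_X = 0, so q_Y = 67.75 − 0.25q_X.
Setting q_Y = q_X in the reaction function: q_Y = 67.75 − 0.25q_Y, so q_Y = 67.75 / 1.25 = 54.2.
Price P = 359 − 108.4 = 250.6.
Y's profit: (250.6 − 88)·54.2 − (54.2)² = 5875.28.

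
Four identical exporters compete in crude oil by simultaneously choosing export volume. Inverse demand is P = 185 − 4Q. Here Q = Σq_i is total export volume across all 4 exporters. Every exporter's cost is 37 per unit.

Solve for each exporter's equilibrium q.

A representative exporter's profit is π_i = q_i(185 − 4Q) − 37q_i, with Q = q_i + Σ_{j≠i} q_j.
First-order condition: 148 − 8q_i − 4Σ_{j≠i} q_j = 0.
With identical exporters, set every q_j = q: then 148 − 8q − 12q = 0, i.e. q = 148/20 = 7.4.

7.4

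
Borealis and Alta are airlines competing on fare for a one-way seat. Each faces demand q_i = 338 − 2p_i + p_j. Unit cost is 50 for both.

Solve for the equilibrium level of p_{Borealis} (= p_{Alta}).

Borealis's profit: π = (p_{Borealis} − 50)(338 − 2p_{Borealis} + p_{Alta}).
∂π/∂p_{Borealis} = 438 − 4p_{Borealis} + p_{Alta} = 0 ⇒ p_{Borealis} = 109.5 + 0.25p_{Alta}.
The game is symmetric, so in equilibrium p_{Alta} = p_{Borealis}: the reaction function gives 0.75p_{Borealis} = 109.5, hence p_{Borealis} = 146.

146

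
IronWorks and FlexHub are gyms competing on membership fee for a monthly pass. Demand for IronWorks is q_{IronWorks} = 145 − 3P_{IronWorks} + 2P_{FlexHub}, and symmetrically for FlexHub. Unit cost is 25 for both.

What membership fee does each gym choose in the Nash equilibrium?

IronWorks's profit: π = (P_{IronWorks} − 25)(145 − 3P_{IronWorks} + 2P_{FlexHub}).
∂π/∂P_{IronWorks} = 220 − 6P_{IronWorks} + 2P_{FlexHub} = 0 ⇒ P_{IronWorks} = 110/3 + (1/3)P_{FlexHub}.
By symmetry P_{FlexHub} = P_{IronWorks}; substituting into the reaction function, (2/3)P_{IronWorks} = 110/3 and P_{IronWorks} = 55.

55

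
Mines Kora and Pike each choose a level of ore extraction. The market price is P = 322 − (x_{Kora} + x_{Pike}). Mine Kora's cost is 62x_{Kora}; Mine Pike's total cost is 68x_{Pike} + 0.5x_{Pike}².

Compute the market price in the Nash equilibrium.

167.2

Mine Kora's profit: π = x_{Kora}(322 − (x_{Kora} + x_{Pike})) − 62x_{Kora}.
∂π/∂x_{Kora} = 260 − 2x_{Kora} − x_{Pike} = 0, so x_{Kora} = 130 − 0.5x_{Pike}.
For Pike: ∂π/∂x_{Pike} = 254 − 3x_{Pike} − x_{Kora} = 0 ⇒ x_{Pike} = 254/3 − (1/3)x_{Kora}.
Substituting the second reaction function into the first: x_{Kora} = 130 − 0.5(254/3 − (1/3)x_{Kora}), which gives (5/6)x_{Kora} = 263/3 ⇒ x_{Kora} = 105.2.
Then x_{Pike} = 254/3 − (1/3)·105.2 = 49.6.
Equilibrium price: P = 322 − 154.8 = 167.2.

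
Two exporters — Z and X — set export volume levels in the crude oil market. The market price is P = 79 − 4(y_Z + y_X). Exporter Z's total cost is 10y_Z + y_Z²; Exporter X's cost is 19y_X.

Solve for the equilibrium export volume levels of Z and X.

Exporter Z's profit: π = y_Z(79 − 4(y_Z + y_X)) − 10y_Z − y_Z².
∂π/∂y_Z = 69 − 10y_Z − 4y_X = 0, so y_Z = 6.9 − 0.4y_X.
For X: ∂π/∂y_X = 60 − 8y_X − 4y_Z = 0 ⇒ y_X = 7.5 − 0.5y_Z.
Plugging y_X into Z's best response: y_Z = 6.9 − 0.4(7.5 − 0.5y_Z) ⇒ 0.8y_Z = 3.9, so y_Z = 4.875.
Then y_X = 7.5 − 0.5·4.875 = 5.0625.

4.875, 5.0625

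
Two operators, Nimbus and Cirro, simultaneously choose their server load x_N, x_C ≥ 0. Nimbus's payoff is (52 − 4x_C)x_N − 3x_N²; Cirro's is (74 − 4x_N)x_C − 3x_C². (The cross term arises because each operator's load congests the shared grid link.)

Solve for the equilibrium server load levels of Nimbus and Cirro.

0.8, 11.8

Expanding Nimbus's payoff: 52x_N − 4x_Cx_N − 3x_N².
∂π/∂x_N = 52 − 4x_C − 6x_N = 0, so x_N = 26/3 − (2/3)x_C.
Likewise for Cirro: x_C = 37/3 − (2/3)x_N.
Substituting the second reaction function into the first: x_N = 26/3 − (2/3)(37/3 − (2/3)x_N), which gives (5/9)x_N = 4/9 ⇒ x_N = 0.8.
Then x_C = 37/3 − (2/3)·0.8 = 11.8.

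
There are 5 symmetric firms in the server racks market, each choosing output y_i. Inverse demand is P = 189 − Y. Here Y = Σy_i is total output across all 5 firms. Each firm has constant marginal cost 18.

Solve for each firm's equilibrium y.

28.5

A representative firm's profit is π_i = y_i(189 − Y) − 18y_i, with Y = y_i + Σ_{j≠i} y_j.
First-order condition: 171 − 2y_i − Σ_{j≠i} y_j = 0.
Imposing symmetry (y_j = y for all j) turns Σ_{j≠i} y_j into 4y, so 171 = 6y and y = 28.5.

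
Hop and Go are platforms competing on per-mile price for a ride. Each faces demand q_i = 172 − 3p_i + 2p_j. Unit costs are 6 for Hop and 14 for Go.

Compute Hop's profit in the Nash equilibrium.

Hop's profit: π = (p_{Hop} − 6)(172 − 3p_{Hop} + 2p_{Go}).
∂π/∂p_{Hop} = 190 − 6p_{Hop} + 2p_{Go} = 0 ⇒ p_{Hop} = 95/3 + (1/3)p_{Go}.
Similarly p_{Go} = 107/3 + (1/3)p_{Hop}.
Substituting the second reaction function into the first: p_{Hop} = 95/3 + (1/3)(107/3 + (1/3)p_{Hop}), which gives (8/9)p_{Hop} = 392/9 ⇒ p_{Hop} = 49.
Then p_{Go} = 107/3 + (1/3)·49 = 52.
q_{Hop} = 172 − 3·49 + 2·52 = 129.
Profit = (49 − 6)·129 = 5547.

5547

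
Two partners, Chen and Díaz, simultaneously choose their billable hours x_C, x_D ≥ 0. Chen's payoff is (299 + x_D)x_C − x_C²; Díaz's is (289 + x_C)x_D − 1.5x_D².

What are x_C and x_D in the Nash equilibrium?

237.2, 175.4

Expanding Chen's payoff: 299x_C + x_Dx_C − x_C².
∂π/∂x_C = 299 + x_D − 2x_C = 0, so x_C = 149.5 + 0.5x_D.
Likewise for Díaz: x_D = 289/3 + (1/3)x_C.
Plugging x_D into Chen's best response: x_C = 149.5 + 0.5(289/3 + (1/3)x_C) ⇒ (5/6)x_C = 593/3, so x_C = 237.2.
Then x_D = 289/3 + (1/3)·237.2 = 175.4.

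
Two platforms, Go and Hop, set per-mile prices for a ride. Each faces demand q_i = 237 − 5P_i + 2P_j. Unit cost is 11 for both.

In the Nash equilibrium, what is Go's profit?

3251.25

Go's profit: π = (P_{Go} − 11)(237 − 5P_{Go} + 2P_{Hop}).
∂π/∂P_{Go} = 292 − 10P_{Go} + 2P_{Hop} = 0 ⇒ P_{Go} = 29.2 + 0.2P_{Hop}.
By symmetry P_{Hop} = P_{Go}; substituting into the reaction function, 0.8P_{Go} = 29.2 and P_{Go} = 36.5.
q_{Go} = 237 − 5·36.5 + 2·36.5 = 127.5.
Profit = (36.5 − 11)·127.5 = 3251.25.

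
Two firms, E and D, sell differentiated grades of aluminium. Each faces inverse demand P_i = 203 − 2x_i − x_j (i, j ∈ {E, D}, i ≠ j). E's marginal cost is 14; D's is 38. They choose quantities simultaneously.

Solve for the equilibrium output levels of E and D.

39.4, 31.4

Firm E's profit: π = x_E(203 − 2x_E − x_D) − 14x_E.
∂π/∂x_E = 189 − 4x_E − x_D = 0 ⇒ x_E = 47.25 − 0.25x_D.
Similarly x_D = 41.25 − 0.25x_E.
Solving the two reaction functions simultaneously: (1 − (−0.25)(−0.25))x_E = 47.25 − 0.25·41.25, so 0.9375x_E = 36.9375 and x_E = 39.4.
Then x_D = 41.25 − 0.25·39.4 = 31.4.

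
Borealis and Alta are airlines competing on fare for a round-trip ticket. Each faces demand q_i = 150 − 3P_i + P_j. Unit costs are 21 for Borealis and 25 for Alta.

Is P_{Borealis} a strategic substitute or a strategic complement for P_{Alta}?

Borealis's profit: π = (P_{Borealis} − 21)(150 − 3P_{Borealis} + P_{Alta}).
∂π/∂P_{Borealis} = 213 − 6P_{Borealis} + P_{Alta} = 0 ⇒ P_{Borealis} = 35.5 + (1/6)P_{Alta}.
The best-response slope dP_{Borealis}/dP_{Alta} = 1/6 > 0: the reaction function is upward-sloping, so the choices are strategic complements.

strategic complements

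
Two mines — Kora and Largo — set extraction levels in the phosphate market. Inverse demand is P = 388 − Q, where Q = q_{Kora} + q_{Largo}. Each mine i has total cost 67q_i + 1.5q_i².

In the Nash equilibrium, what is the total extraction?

107

Mine Kora's profit: π = q_{Kora}(388 − (q_{Kora} + q_{Largo})) − 67q_{Kora} − 1.5q_{Kora}².
∂π/∂q_{Kora} = 321 − 5q_{Kora} − q_{Largo} = 0, so q_{Kora} = 64.2 − 0.2q_{Largo}.
By symmetry q_{Largo} = q_{Kora}; substituting into the reaction function, 1.2q_{Kora} = 64.2 and q_{Kora} = 53.5.
Total extraction: 53.5 + 53.5 = 107.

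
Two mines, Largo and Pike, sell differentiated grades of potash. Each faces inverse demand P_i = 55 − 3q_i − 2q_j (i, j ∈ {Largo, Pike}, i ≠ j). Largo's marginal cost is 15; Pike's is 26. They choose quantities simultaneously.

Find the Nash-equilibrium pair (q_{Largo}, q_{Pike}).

5.6875, 2.9375

Mine Largo's profit: π = q_{Largo}(55 − 3q_{Largo} − 2q_{Pike}) − 15q_{Largo}.
∂π/∂q_{Largo} = 40 − 6q_{Largo} − 2q_{Pike} = 0 ⇒ q_{Largo} = 20/3 − (1/3)q_{Pike}.
Similarly q_{Pike} = 29/6 − (1/3)q_{Largo}.
Substituting the second reaction function into the first: q_{Largo} = 20/3 − (1/3)(29/6 − (1/3)q_{Largo}), which gives (8/9)q_{Largo} = 91/18 ⇒ q_{Largo} = 5.6875.
Then q_{Pike} = 29/6 − (1/3)·5.6875 = 2.9375.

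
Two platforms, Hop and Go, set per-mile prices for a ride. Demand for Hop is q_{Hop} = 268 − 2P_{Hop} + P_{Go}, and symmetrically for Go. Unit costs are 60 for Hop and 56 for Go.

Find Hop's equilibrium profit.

Hop's profit: π = (P_{Hop} − 60)(268 − 2P_{Hop} + P_{Go}).
∂π/∂P_{Hop} = 388 − 4P_{Hop} + P_{Go} = 0 ⇒ P_{Hop} = 97 + 0.25P_{Go}.
Similarly P_{Go} = 95 + 0.25P_{Hop}.
Substituting the second reaction function into the first: P_{Hop} = 97 + 0.25(95 + 0.25P_{Hop}), which gives 0.9375P_{Hop} = 120.75 ⇒ P_{Hop} = 128.8.
Then P_{Go} = 95 + 0.25·128.8 = 127.2.
q_{Hop} = 268 − 2·128.8 + 127.2 = 137.6.
Profit = (128.8 − 60)·137.6 = 9466.88.

9466.88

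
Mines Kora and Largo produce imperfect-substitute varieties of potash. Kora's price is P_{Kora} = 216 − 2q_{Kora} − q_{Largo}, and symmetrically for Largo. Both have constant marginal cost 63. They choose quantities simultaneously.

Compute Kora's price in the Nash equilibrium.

Mine Kora's profit: π = q_{Kora}(216 − 2q_{Kora} − q_{Largo}) − 63q_{Kora}.
∂π/∂q_{Kora} = 153 − 4q_{Kora} − q_{Largo} = 0 ⇒ q_{Kora} = 38.25 − 0.25q_{Largo}.
The game is symmetric, so in equilibrium q_{Largo} = q_{Kora}: the reaction function gives 1.25q_{Kora} = 38.25, hence q_{Kora} = 30.6.
P_{Kora} = 216 − 2·30.6 − 30.6 = 124.2.

124.2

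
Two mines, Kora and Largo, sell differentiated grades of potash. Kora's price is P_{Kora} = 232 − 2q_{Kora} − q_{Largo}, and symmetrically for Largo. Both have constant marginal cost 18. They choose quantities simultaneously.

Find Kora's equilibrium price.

103.6

Mine Kora's profit: π = q_{Kora}(232 − 2q_{Kora} − q_{Largo}) − 18q_{Kora}.
∂π/∂q_{Kora} = 214 − 4q_{Kora} − q_{Largo} = 0 ⇒ q_{Kora} = 53.5 − 0.25q_{Largo}.
The game is symmetric, so in equilibrium q_{Largo} = q_{Kora}: the reaction function gives 1.25q_{Kora} = 53.5, hence q_{Kora} = 42.8.
P_{Kora} = 232 − 2·42.8 − 42.8 = 103.6.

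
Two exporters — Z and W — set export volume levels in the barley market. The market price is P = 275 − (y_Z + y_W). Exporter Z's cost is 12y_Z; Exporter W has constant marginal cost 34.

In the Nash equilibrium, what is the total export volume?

168

Exporter Z's profit: π = y_Z(275 − (y_Z + y_W)) − 12y_Z.
∂π/∂y_Z = 263 − 2y_Z − y_W = 0, so y_Z = 131.5 − 0.5y_W.
By the same steps for W: y_W = 120.5 − 0.5y_Z.
Plugging y_W into Z's best response: y_Z = 131.5 − 0.5(120.5 − 0.5y_Z) ⇒ 0.75y_Z = 71.25, so y_Z = 95.
Then y_W = 120.5 − 0.5·95 = 73.
Total export volume: 95 + 73 = 168.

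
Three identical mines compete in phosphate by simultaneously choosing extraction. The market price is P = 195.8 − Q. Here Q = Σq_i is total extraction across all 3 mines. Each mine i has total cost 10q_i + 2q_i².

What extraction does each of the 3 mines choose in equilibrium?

23.225

A representative mine's profit is π_i = q_i(195.8 − Q) − 10q_i − 2q_i², with Q = q_i + Σ_{j≠i} q_j.
First-order condition: 185.8 − 6q_i − Σ_{j≠i} q_j = 0.
In a symmetric equilibrium every mine chooses the same q, so Σ_{j≠i} q_j = 2q. The condition becomes 185.8 − 8q = 0, giving q = 185.8/8 = 23.225.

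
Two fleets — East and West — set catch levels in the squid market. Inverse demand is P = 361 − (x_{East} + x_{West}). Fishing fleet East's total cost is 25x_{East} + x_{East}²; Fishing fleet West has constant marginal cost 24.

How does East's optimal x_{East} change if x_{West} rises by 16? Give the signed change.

Fishing fleet East's profit: π = x_{East}(361 − (x_{East} + x_{West})) − 25x_{East} − x_{East}².
∂π/∂x_{East} = 336 − 4x_{East} − x_{West} = 0, so x_{East} = 84 − 0.25x_{West}.
The reaction-function slope is −0.25, so a 16-unit rise in x_{West} moves x_{East} by −0.25 × 16 = −4. East's best response falls — the actions are strategic substitutes.

-4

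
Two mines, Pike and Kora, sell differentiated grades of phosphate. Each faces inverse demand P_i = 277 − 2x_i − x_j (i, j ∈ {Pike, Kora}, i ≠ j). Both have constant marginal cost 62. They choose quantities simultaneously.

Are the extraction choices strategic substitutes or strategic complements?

Mine Pike's profit: π = x_{Pike}(277 − 2x_{Pike} − x_{Kora}) − 62x_{Pike}.
∂π/∂x_{Pike} = 215 − 4x_{Pike} − x_{Kora} = 0 ⇒ x_{Pike} = 53.75 − 0.25x_{Kora}.
The best-response slope dx_{Pike}/dx_{Kora} = −0.25 < 0: the reaction function is downward-sloping, so the choices are strategic substitutes.

strategic substitutes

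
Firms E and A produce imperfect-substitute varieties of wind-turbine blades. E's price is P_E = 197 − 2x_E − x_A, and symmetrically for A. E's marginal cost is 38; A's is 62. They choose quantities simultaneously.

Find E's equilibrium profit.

Firm E's profit: π = x_E(197 − 2x_E − x_A) − 38x_E.
∂π/∂x_E = 159 − 4x_E − x_A = 0 ⇒ x_E = 39.75 − 0.25x_A.
Similarly x_A = 33.75 − 0.25x_E.
Solving the two reaction functions simultaneously: (1 − (−0.25)(−0.25))x_E = 39.75 − 0.25·33.75, so 0.9375x_E = 31.3125 and x_E = 33.4.
Then x_A = 33.75 − 0.25·33.4 = 25.4.
P_E = 197 − 2·33.4 − 25.4 = 104.8.
Profit = (104.8 − 38)·33.4 = 2231.12.

2231.12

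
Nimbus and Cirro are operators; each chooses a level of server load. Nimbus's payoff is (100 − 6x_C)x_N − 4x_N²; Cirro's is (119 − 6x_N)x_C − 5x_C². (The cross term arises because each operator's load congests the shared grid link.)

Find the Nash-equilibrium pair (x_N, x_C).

Expanding Nimbus's payoff: 100x_N − 6x_Cx_N − 4x_N².
∂π/∂x_N = 100 − 6x_C − 8x_N = 0, so x_N = 12.5 − 0.75x_C.
Likewise for Cirro: x_C = 11.9 − 0.6x_N.
Substituting the second reaction function into the first: x_N = 12.5 − 0.75(11.9 − 0.6x_N), which gives 0.55x_N = 3.575 ⇒ x_N = 6.5.
Then x_C = 11.9 − 0.6·6.5 = 8.

6.5, 8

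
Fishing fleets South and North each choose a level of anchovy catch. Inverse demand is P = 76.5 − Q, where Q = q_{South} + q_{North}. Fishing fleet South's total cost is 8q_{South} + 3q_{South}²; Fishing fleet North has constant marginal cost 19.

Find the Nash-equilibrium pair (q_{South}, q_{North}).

Fishing fleet South's profit: π = q_{South}(76.5 − (q_{South} + q_{North})) − 8q_{South} − 3q_{South}².
∂π/∂q_{South} = 68.5 − 8q_{South} − q_{North} = 0, so q_{South} = 8.5625 − 0.125q_{North}.
For North: ∂π/∂q_{North} = 57.5 − 2q_{North} − q_{South} = 0 ⇒ q_{North} = 28.75 − 0.5q_{South}.
Solving the two reaction functions simultaneously: (1 − (−0.125)(−0.5))q_{South} = 8.5625 − 0.125·28.75, so 0.9375q_{South} = 159/32 and q_{South} = 5.3.
Then q_{North} = 28.75 − 0.5·5.3 = 26.1.

5.3, 26.1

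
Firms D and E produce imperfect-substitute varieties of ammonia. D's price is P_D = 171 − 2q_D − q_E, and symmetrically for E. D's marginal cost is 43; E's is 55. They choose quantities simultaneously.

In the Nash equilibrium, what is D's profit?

Firm D's profit: π = q_D(171 − 2q_D − q_E) − 43q_D.
∂π/∂q_D = 128 − 4q_D − q_E = 0 ⇒ q_D = 32 − 0.25q_E.
Similarly q_E = 29 − 0.25q_D.
Substituting the second reaction function into the first: q_D = 32 − 0.25(29 − 0.25q_D), which gives 0.9375q_D = 24.75 ⇒ q_D = 26.4.
Then q_E = 29 − 0.25·26.4 = 22.4.
P_D = 171 − 2·26.4 − 22.4 = 95.8.
Profit = (95.8 − 43)·26.4 = 1393.92.

1393.92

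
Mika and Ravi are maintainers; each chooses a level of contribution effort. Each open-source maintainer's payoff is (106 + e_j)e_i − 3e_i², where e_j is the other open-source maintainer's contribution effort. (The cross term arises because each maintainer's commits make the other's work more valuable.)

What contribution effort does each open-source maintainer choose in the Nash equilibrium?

21.2

Mika's payoff is (106 + e_R)e_M − 3e_M².
∂π/∂e_M = 106 + e_R − 6e_M = 0, so e_M = 53/3 + (1/6)e_R.
The game is symmetric, so in equilibrium e_R = e_M: the reaction function gives (5/6)e_M = 53/3, hence e_M = 21.2.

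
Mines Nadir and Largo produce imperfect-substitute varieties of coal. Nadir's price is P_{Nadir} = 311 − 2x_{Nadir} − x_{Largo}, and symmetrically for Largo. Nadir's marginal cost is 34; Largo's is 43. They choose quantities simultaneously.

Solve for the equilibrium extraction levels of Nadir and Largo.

56, 53

Mine Nadir's profit: π = x_{Nadir}(311 − 2x_{Nadir} − x_{Largo}) − 34x_{Nadir}.
∂π/∂x_{Nadir} = 277 − 4x_{Nadir} − x_{Largo} = 0 ⇒ x_{Nadir} = 69.25 − 0.25x_{Largo}.
Similarly x_{Largo} = 67 − 0.25x_{Nadir}.
Substituting the second reaction function into the first: x_{Nadir} = 69.25 − 0.25(67 − 0.25x_{Nadir}), which gives 0.9375x_{Nadir} = 52.5 ⇒ x_{Nadir} = 56.
Then x_{Largo} = 67 − 0.25·56 = 53.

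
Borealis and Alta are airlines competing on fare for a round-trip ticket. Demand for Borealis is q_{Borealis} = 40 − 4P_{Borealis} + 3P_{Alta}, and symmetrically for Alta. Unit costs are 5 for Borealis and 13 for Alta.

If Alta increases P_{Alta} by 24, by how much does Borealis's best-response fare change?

Borealis's profit: π = (P_{Borealis} − 5)(40 − 4P_{Borealis} + 3P_{Alta}).
∂π/∂P_{Borealis} = 60 − 8P_{Borealis} + 3P_{Alta} = 0 ⇒ P_{Borealis} = 7.5 + 0.375P_{Alta}.
The reaction-function slope is 0.375, so a 24-unit rise in P_{Alta} moves P_{Borealis} by 0.375 × 24 = 9. Borealis's best response rises — the actions are strategic complements.

9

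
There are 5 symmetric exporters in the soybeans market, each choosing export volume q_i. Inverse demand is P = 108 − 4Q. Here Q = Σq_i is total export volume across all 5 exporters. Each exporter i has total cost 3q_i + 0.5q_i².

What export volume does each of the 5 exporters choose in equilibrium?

A representative exporter's profit is π_i = q_i(108 − 4Q) − 3q_i − 0.5q_i², with Q = q_i + Σ_{j≠i} q_j.
First-order condition: 105 − 9q_i − 4Σ_{j≠i} q_j = 0.
Imposing symmetry (q_j = q for all j) turns Σ_{j≠i} q_j into 4q, so 105 = 25q and q = 4.2.

4.2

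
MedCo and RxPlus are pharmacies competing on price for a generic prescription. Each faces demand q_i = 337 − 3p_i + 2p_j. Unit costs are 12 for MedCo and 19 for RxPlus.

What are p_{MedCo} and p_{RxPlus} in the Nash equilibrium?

MedCo's profit: π = (p_{MedCo} − 12)(337 − 3p_{MedCo} + 2p_{RxPlus}).
∂π/∂p_{MedCo} = 373 − 6p_{MedCo} + 2p_{RxPlus} = 0 ⇒ p_{MedCo} = 373/6 + (1/3)p_{RxPlus}.
Similarly p_{RxPlus} = 197/3 + (1/3)p_{MedCo}.
Plugging p_{RxPlus} into MedCo's best response: p_{MedCo} = 373/6 + (1/3)(197/3 + (1/3)p_{MedCo}) ⇒ (8/9)p_{MedCo} = 1513/18, so p_{MedCo} = 94.5625.
Then p_{RxPlus} = 197/3 + (1/3)·94.5625 = 97.1875.

94.5625, 97.1875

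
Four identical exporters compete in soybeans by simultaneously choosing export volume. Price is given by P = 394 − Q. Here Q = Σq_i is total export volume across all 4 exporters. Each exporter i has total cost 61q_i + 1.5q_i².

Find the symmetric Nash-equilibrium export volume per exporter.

41.625

A representative exporter's profit is π_i = q_i(394 − Q) − 61q_i − 1.5q_i², with Q = q_i + Σ_{j≠i} q_j.
First-order condition: 333 − 5q_i − Σ_{j≠i} q_j = 0.
In a symmetric equilibrium every exporter chooses the same q, so Σ_{j≠i} q_j = 3q. The condition becomes 333 − 8q = 0, giving q = 333/8 = 41.625.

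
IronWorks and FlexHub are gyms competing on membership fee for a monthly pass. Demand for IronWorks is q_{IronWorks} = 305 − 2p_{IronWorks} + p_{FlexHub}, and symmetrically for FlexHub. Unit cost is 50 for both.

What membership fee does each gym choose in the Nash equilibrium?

IronWorks's profit: π = (p_{IronWorks} − 50)(305 − 2p_{IronWorks} + p_{FlexHub}).
∂π/∂p_{IronWorks} = 405 − 4p_{IronWorks} + p_{FlexHub} = 0 ⇒ p_{IronWorks} = 101.25 + 0.25p_{FlexHub}.
By symmetry p_{FlexHub} = p_{IronWorks}; substituting into the reaction function, 0.75p_{IronWorks} = 101.25 and p_{IronWorks} = 135.

135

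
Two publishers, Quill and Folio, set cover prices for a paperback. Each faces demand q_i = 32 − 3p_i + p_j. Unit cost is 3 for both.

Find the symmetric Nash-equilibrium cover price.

Quill's profit: π = (p_{Quill} − 3)(32 − 3p_{Quill} + p_{Folio}).
∂π/∂p_{Quill} = 41 − 6p_{Quill} + p_{Folio} = 0 ⇒ p_{Quill} = 41/6 + (1/6)p_{Folio}.
Setting p_{Quill} = p_{Folio} in the reaction function: p_{Quill} = 41/6 + (1/6)p_{Quill}, so p_{Quill} = (41/6) / (5/6) = 8.2.

8.2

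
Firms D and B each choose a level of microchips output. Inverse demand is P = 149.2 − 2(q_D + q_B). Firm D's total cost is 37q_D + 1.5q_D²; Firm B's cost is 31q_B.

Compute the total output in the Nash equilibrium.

33.975

Firm D's profit: π = q_D(149.2 − 2(q_D + q_B)) − 37q_D − 1.5q_D².
∂π/∂q_D = 112.2 − 7q_D − 2q_B = 0, so q_D = 561/35 − (2/7)q_B.
For B: ∂π/∂q_B = 118.2 − 4q_B − 2q_D = 0 ⇒ q_B = 29.55 − 0.5q_D.
Solving the two reaction functions simultaneously: (1 − (−2/7)(−0.5))q_D = 561/35 − (2/7)·29.55, so (6/7)q_D = 531/70 and q_D = 8.85.
Then q_B = 29.55 − 0.5·8.85 = 25.125.
Total output: 8.85 + 25.125 = 33.975.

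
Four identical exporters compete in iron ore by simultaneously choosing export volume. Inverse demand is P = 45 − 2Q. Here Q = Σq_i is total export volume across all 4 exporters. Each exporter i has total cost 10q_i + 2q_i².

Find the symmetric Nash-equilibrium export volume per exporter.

A representative exporter's profit is π_i = q_i(45 − 2Q) − 10q_i − 2q_i², with Q = q_i + Σ_{j≠i} q_j.
First-order condition: 35 − 8q_i − 2Σ_{j≠i} q_j = 0.
In a symmetric equilibrium every exporter chooses the same q, so Σ_{j≠i} q_j = 3q. The condition becomes 35 − 14q = 0, giving q = 35/14 = 2.5.

2.5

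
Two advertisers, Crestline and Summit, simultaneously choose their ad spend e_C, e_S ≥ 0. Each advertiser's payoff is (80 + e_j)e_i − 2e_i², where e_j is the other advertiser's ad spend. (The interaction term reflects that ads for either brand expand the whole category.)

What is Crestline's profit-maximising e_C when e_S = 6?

Crestline's payoff is (80 + e_S)e_C − 2e_C².
∂π/∂e_C = 80 + e_S − 4e_C = 0, so e_C = 20 + 0.25e_S.
At e_S = 6: e_C = 20 + 0.25·6 = 21.5.

21.5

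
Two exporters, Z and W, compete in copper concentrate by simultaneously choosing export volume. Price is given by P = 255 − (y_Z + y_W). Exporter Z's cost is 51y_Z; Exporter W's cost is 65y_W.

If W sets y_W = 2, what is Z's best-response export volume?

101

Exporter Z's profit: π = y_Z(255 − (y_Z + y_W)) − 51y_Z.
∂π/∂y_Z = 204 − 2y_Z − y_W = 0, so y_Z = 102 − 0.5y_W.
At y_W = 2: y_Z = 102 − 0.5·2 = 101.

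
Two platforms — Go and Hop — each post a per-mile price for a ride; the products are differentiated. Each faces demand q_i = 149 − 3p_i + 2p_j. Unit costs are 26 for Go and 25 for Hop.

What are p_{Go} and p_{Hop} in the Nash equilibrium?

Go's profit: π = (p_{Go} − 26)(149 − 3p_{Go} + 2p_{Hop}).
∂π/∂p_{Go} = 227 − 6p_{Go} + 2p_{Hop} = 0 ⇒ p_{Go} = 227/6 + (1/3)p_{Hop}.
Similarly p_{Hop} = 112/3 + (1/3)p_{Go}.
Plugging p_{Hop} into Go's best response: p_{Go} = 227/6 + (1/3)(112/3 + (1/3)p_{Go}) ⇒ (8/9)p_{Go} = 905/18, so p_{Go} = 56.5625.
Then p_{Hop} = 112/3 + (1/3)·56.5625 = 56.1875.

56.5625, 56.1875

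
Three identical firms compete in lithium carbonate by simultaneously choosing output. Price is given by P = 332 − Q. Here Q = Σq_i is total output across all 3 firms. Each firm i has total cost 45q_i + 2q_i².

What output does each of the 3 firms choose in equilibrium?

35.875

A representative firm's profit is π_i = q_i(332 − Q) − 45q_i − 2q_i², with Q = q_i + Σ_{j≠i} q_j.
First-order condition: 287 − 6q_i − Σ_{j≠i} q_j = 0.
With identical firms, set every q_j = q: then 287 − 6q − 2q = 0, i.e. q = 287/8 = 35.875.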